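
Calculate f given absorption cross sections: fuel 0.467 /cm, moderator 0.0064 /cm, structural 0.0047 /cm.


f = Sigma_a_fuel / (Sigma_a_fuel + Sigma_a_mod + Sigma_a_other)
f = 0.467 / (0.467 + 0.0064 + 0.0047)
f = 0.97678

0.97678


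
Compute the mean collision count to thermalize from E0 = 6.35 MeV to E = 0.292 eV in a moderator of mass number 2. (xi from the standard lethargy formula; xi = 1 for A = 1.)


xi = 1 + (A-1)^2/(2A)*ln((A-1)/(A+1)) = 0.7253469 (for A = 2)
n = ln(E0/E) / xi
n = ln(6.35e6 / 0.292) / 0.7253469
n = ln(2.174658e+07) / 0.7253469 = 23.292

23.292


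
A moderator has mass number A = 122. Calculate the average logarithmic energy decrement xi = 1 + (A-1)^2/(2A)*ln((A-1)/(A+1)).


xi = 1 + (A-1)^2/(2A) * ln((A-1)/(A+1))
xi = 1 + (122-1)^2/(2*122) * ln((122-1)/(122 +1))
xi = 0.016304

0.016304


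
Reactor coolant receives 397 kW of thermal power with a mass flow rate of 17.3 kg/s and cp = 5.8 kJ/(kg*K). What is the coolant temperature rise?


dT = Q / (m_dot * cp)
dT = 397 / (17.3 * 5.8)
dT = 3.9565 C

3.9565


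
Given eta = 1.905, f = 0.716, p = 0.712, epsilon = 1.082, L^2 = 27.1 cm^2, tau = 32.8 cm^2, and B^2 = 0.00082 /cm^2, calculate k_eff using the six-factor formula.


k_inf = eta*f*p*eps = 1.905*0.716*0.712*1.082 = 1.050788
P_TNL = 1/(1 + L^2*B^2) = 1/(1 + 27.1*0.00082) = 0.9782611
P_FNL = exp(-B^2*tau) = exp(-0.00082*32.8) = 0.9734625
k_eff = k_inf * P_TNL * P_FNL = 1.050788 * 0.9782611 * 0.9734625
k_eff = 1.0007

1.0007


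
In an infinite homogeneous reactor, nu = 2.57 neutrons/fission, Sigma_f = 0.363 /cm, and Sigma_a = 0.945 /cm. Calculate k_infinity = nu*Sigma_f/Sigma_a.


k_inf = nu * Sigma_f / Sigma_a
k_inf = 2.57 * 0.363 / 0.945
k_inf = 0.98721

0.98721


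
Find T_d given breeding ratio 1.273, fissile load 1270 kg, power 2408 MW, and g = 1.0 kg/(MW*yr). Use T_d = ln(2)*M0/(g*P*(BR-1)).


Breeding gain G = BR - 1 = 1.273 - 1 = 0.273
Fissile production rate = g * P * G = 1.0 * 2408 * 0.273 = 657.384 kg/yr
T_d = ln(2) * M0 / (g * P * G)
T_d = ln(2) * 1270 / 657.384 = 1.3391 yr

1.3391


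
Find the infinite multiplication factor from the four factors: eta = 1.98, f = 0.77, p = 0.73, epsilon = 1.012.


k_inf = eta * f * p * epsilon
k_inf = 1.98 * 0.77 * 0.73 * 1.012
k_inf = 1.1263

1.1263


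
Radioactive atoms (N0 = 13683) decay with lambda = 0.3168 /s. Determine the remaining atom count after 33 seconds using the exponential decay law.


N = N0 * exp(-lambda * t)
N = 13683 * exp(-0.3168 * 33)
N = 0.39436

0.39436


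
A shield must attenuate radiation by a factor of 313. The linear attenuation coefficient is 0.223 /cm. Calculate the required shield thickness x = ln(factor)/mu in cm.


x = ln(factor) / mu
x = ln(313) / 0.223
x = 25.768 cm

25.768


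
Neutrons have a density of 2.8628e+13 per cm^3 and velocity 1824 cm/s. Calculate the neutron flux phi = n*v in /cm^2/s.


phi = n * v
phi = 2.8628e+13 * 1824
phi = 5.2217e+16 /cm^2/s

5.2217e+16


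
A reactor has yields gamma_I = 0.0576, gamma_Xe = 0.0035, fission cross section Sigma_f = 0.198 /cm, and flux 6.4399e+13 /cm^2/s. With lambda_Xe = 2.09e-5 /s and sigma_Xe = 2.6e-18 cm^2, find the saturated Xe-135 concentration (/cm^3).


Xe_eq = (gamma_I + gamma_Xe) * Sigma_f * phi / (lambda_Xe + sigma_Xe * phi)
Numerator = (0.0576 + 0.0035) * 0.198 * 6.4399e+13 = 7.790862e+11
Denominator = 2.09e-5 + 2.6e-18 * 6.4399e+13 = 1.883374e-04
Xe_eq = 7.790862e+11 / 1.883374e-04 = 4.1367e+15 /cm^3

4.1367e+15


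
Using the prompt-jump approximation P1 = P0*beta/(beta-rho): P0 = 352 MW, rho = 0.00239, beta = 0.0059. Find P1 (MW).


P1/P0 = beta / (beta - rho)
P1/P0 = 0.0059 / (0.0059 - 0.00239) = 1.680912
P1 = 352 * 1.680912 = 591.68 MW

591.68


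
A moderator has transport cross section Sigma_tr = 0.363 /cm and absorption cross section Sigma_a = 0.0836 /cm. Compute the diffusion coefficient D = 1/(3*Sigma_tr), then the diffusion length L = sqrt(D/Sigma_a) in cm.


D = 1 / (3 * Sigma_tr) = 1 / (3 * 0.363) = 0.9182736 cm
L = sqrt(D / Sigma_a)
L = sqrt(0.9182736 / 0.0836)
L = 3.3142 cm

3.3142


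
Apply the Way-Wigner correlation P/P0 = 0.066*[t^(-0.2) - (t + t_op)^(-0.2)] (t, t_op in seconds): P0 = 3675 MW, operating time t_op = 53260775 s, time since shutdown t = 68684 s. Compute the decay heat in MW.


P/P0 = 0.066 * [t^(-0.2) - (t + t_op)^(-0.2)]
P/P0 = 0.066 * [68684^(-0.2) - (68684 + 53260775)^(-0.2)]
P/P0 = 0.066 * [0.1078025 - 0.02848437] = 0.005234997
P = 3675 * 0.005234997 = 19.239 MW

19.239


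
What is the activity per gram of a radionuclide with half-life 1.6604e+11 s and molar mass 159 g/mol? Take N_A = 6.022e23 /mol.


lambda = ln(2) / t_half = ln(2) / 1.6604e+11 = 4.174580e-12 /s
SA = lambda * N_A / M
SA = 4.174580e-12 * 6.022e23 / 159
SA = 1.5811e+10 Bq/g

1.5811e+10


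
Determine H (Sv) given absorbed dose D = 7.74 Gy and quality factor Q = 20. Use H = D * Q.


H = D * Q
H = 7.74 * 20
H = 154.80 Sv

154.80


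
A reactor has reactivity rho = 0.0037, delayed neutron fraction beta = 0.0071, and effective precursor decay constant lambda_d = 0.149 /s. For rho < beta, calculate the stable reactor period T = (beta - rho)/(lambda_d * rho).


T = (beta - rho) / (lambda_d * rho)
T = (0.0071 - 0.0037) / (0.149 * 0.0037)
T = 6.1672 s

6.1672


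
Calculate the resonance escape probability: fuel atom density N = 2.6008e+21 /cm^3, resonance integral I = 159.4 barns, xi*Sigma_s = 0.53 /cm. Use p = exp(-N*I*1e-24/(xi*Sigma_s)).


p = exp(-N * I * 1e-24 / (xi*Sigma_s))
p = exp(-2.6008e+21 * 159.4 * 1e-24 / 0.53)
p = 0.45740

0.45740


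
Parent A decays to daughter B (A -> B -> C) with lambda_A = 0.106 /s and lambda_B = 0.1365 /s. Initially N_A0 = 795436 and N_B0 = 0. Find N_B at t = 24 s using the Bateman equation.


N_B(t) = lambda_A * N_A0 / (lambda_B - lambda_A) * [exp(-lambda_A*t) - exp(-lambda_B*t)]
exp(-0.106*24) = 0.07855156; exp(-0.1365*24) = 0.03777907
N_B = 0.106 * 795436 / (0.1365 - 0.106) * (0.07855156 - 0.03777907)
N_B = 112714

112714


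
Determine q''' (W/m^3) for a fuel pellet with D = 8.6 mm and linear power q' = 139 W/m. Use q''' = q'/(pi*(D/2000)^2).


r = D / 2 / 1000 = 8.6 / 2 / 1000 = 0.0043 m
q''' = q' / (pi * r^2)
q''' = 139 / (pi * 0.0043^2)
q''' = 2.3929e+06 W/m^3

2.3929e+06


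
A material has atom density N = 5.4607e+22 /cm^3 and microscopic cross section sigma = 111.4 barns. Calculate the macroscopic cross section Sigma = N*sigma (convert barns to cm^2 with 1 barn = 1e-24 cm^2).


Sigma = N * sigma_barns * 1e-24
Sigma = 5.4607e+22 * 111.4 * 1e-24
Sigma = 6.0832 /cm

6.0832


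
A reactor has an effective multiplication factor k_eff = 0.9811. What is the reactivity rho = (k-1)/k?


rho = (k_eff - 1) / k_eff
rho = (0.9811 - 1) / 0.9811
rho = -0.019264

-0.019264


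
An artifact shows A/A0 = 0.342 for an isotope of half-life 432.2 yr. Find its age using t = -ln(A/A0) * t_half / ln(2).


lambda = ln(2) / t_half = ln(2) / 432.2 = 0.001603765 /yr
t = -ln(A/A0) / lambda
t = -ln(0.342) / 0.001603765
t = 669.02 yr

669.02


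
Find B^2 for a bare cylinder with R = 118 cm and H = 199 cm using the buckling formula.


B^2 = (2.405/R)^2 + (pi/H)^2
B^2 = (2.405/118)^2 + (pi/199)^2
B^2 = 6.6463e-04 /cm^2

6.6463e-04


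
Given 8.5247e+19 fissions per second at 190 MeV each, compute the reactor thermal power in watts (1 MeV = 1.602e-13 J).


P = fission_rate * E_MeV * 1.602e-13
P = 8.5247e+19 * 190 * 1.602e-13
P = 2.5947e+09 W

2.5947e+09


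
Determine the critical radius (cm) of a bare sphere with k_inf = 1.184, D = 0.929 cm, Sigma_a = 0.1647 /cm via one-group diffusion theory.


L^2 = D / Sigma_a = 0.929 / 0.1647 = 5.640559 cm^2
B_m^2 = (k_inf - 1) / L^2 = (1.184 - 1) / 5.640559 = 0.03262088 /cm^2
For a bare sphere: B_g = pi/R, so R_c = pi / sqrt(B_m^2)
R_c = pi / sqrt(0.03262088) = 17.394 cm

17.394


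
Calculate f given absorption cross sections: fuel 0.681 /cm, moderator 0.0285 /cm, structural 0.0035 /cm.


f = Sigma_a_fuel / (Sigma_a_fuel + Sigma_a_mod + Sigma_a_other)
f = 0.681 / (0.681 + 0.0285 + 0.0035)
f = 0.95512

0.95512


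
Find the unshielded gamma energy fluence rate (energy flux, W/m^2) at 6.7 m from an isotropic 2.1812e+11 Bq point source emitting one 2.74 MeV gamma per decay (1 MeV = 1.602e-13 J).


psi = A * E * 1.602e-13 / (4*pi*r^2)
psi = 2.1812e+11 * 2.74 * 1.602e-13 / (4*pi*6.7^2)
psi = 1.6973e-04 W/m^2

1.6973e-04


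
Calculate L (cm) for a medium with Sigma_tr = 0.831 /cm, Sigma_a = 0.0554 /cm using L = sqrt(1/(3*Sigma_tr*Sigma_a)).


D = 1 / (3 * Sigma_tr) = 1 / (3 * 0.831) = 0.4011231 cm
L = sqrt(D / Sigma_a)
L = sqrt(0.4011231 / 0.0554)
L = 2.6908 cm

2.6908


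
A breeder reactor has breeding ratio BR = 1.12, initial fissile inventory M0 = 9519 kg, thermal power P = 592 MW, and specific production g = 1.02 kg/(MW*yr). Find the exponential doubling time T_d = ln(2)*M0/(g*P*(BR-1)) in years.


Breeding gain G = BR - 1 = 1.12 - 1 = 0.12
Fissile production rate = g * P * G = 1.02 * 592 * 0.12 = 72.4608 kg/yr
T_d = ln(2) * M0 / (g * P * G)
T_d = ln(2) * 9519 / 72.4608 = 91.057 yr

91.057


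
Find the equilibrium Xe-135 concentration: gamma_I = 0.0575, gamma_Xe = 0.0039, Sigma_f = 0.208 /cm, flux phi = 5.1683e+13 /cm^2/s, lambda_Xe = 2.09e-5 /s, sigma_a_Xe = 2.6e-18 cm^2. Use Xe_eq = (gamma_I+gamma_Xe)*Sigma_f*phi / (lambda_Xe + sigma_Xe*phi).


Xe_eq = (gamma_I + gamma_Xe) * Sigma_f * phi / (lambda_Xe + sigma_Xe * phi)
Numerator = (0.0575 + 0.0039) * 0.208 * 5.1683e+13 = 6.600539e+11
Denominator = 2.09e-5 + 2.6e-18 * 5.1683e+13 = 1.552758e-04
Xe_eq = 6.600539e+11 / 1.552758e-04 = 4.2508e+15 /cm^3

4.2508e+15


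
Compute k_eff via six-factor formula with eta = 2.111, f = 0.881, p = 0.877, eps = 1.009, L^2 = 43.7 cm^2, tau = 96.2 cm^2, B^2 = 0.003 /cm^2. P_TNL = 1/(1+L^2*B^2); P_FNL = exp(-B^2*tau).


k_inf = eta*f*p*eps = 2.111*0.881*0.877*1.009 = 1.645716
P_TNL = 1/(1 + L^2*B^2) = 1/(1 + 43.7*0.003) = 0.8840951
P_FNL = exp(-B^2*tau) = exp(-0.003*96.2) = 0.7493119
k_eff = k_inf * P_TNL * P_FNL = 1.645716 * 0.8840951 * 0.7493119
k_eff = 1.0902

1.0902


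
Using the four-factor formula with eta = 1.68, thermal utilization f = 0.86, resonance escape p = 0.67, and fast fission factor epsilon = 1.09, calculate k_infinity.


k_inf = eta * f * p * epsilon
k_inf = 1.68 * 0.86 * 0.67 * 1.09
k_inf = 1.0551

1.0551


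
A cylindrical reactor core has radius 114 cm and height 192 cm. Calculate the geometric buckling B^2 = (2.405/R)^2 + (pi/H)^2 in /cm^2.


B^2 = (2.405/R)^2 + (pi/H)^2
B^2 = (2.405/114)^2 + (pi/192)^2
B^2 = 7.1279e-04 /cm^2

7.1279e-04


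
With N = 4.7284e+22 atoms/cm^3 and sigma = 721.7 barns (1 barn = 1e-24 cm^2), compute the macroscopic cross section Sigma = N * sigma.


Sigma = N * sigma_barns * 1e-24
Sigma = 4.7284e+22 * 721.7 * 1e-24
Sigma = 34.125 /cm

34.125


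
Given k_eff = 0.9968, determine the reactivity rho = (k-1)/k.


rho = (k_eff - 1) / k_eff
rho = (0.9968 - 1) / 0.9968
rho = -0.0032103

-0.0032103


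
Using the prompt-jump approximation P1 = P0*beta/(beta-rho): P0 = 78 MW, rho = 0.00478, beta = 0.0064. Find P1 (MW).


P1/P0 = beta / (beta - rho)
P1/P0 = 0.0064 / (0.0064 - 0.00478) = 3.950617
P1 = 78 * 3.950617 = 308.15 MW

308.15


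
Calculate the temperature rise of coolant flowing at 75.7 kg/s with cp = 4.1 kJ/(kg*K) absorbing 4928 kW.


dT = Q / (m_dot * cp)
dT = 4928 / (75.7 * 4.1)
dT = 15.878 C

15.878


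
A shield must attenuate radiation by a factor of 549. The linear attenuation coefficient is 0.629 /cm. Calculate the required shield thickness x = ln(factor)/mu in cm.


x = ln(factor) / mu
x = ln(549) / 0.629
x = 10.029 cm

10.029


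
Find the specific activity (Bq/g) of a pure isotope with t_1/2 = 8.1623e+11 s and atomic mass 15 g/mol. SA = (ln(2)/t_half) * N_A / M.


lambda = ln(2) / t_half = ln(2) / 8.1623e+11 = 8.492057e-13 /s
SA = lambda * N_A / M
SA = 8.492057e-13 * 6.022e23 / 15
SA = 3.4093e+10 Bq/g

3.4093e+10


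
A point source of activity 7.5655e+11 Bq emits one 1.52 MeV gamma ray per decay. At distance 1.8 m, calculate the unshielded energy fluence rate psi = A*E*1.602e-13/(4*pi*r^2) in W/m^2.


psi = A * E * 1.602e-13 / (4*pi*r^2)
psi = 7.5655e+11 * 1.52 * 1.602e-13 / (4*pi*1.8^2)
psi = 0.0045247 W/m^2

0.0045247


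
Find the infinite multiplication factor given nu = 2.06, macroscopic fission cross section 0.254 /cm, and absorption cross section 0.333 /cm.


k_inf = nu * Sigma_f / Sigma_a
k_inf = 2.06 * 0.254 / 0.333
k_inf = 1.5713

1.5713


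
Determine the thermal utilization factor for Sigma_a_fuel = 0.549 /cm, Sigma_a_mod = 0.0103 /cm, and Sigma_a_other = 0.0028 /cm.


f = Sigma_a_fuel / (Sigma_a_fuel + Sigma_a_mod + Sigma_a_other)
f = 0.549 / (0.549 + 0.0103 + 0.0028)
f = 0.97669

0.97669


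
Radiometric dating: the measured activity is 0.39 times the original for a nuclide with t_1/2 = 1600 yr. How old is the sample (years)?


lambda = ln(2) / t_half = ln(2) / 1600 = 4.332170e-04 /yr
t = -ln(A/A0) / lambda
t = -ln(0.39) / 4.332170e-04
t = 2173.5 yr

2173.5


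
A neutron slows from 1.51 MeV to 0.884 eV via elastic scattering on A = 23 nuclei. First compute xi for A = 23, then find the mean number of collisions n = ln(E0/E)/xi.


xi = 1 + (A-1)^2/(2A)*ln((A-1)/(A+1)) = 0.08448899 (for A = 23)
n = ln(E0/E) / xi
n = ln(1.51e6 / 0.884) / 0.08448899
n = ln(1.708145e+06) / 0.08448899 = 169.86

169.86


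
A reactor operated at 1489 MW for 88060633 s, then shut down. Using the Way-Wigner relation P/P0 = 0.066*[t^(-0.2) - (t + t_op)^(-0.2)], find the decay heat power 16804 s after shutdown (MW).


P/P0 = 0.066 * [t^(-0.2) - (t + t_op)^(-0.2)]
P/P0 = 0.066 * [16804^(-0.2) - (16804 + 88060633)^(-0.2)]
P/P0 = 0.066 * [0.1428622 - 0.02576482] = 0.007728427
P = 1489 * 0.007728427 = 11.508 MW

11.508


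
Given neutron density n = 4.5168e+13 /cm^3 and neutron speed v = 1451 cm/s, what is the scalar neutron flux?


phi = n * v
phi = 4.5168e+13 * 1451
phi = 6.5539e+16 /cm^2/s

6.5539e+16


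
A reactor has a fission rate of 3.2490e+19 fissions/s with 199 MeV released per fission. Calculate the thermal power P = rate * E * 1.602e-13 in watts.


P = fission_rate * E_MeV * 1.602e-13
P = 3.2490e+19 * 199 * 1.602e-13
P = 1.0358e+09 W

1.0358e+09


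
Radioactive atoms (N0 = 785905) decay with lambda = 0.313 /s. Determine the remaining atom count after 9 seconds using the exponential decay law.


N = N0 * exp(-lambda * t)
N = 785905 * exp(-0.313 * 9)
N = 46985

46985


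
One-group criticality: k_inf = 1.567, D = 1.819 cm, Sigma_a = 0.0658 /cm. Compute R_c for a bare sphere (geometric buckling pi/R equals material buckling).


L^2 = D / Sigma_a = 1.819 / 0.0658 = 27.64438 cm^2
B_m^2 = (k_inf - 1) / L^2 = (1.567 - 1) / 27.64438 = 0.02051050 /cm^2
For a bare sphere: B_g = pi/R, so R_c = pi / sqrt(B_m^2)
R_c = pi / sqrt(0.02051050) = 21.936 cm

21.936


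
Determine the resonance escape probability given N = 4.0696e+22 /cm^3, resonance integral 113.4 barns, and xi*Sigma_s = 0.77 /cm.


p = exp(-N * I * 1e-24 / (xi*Sigma_s))
p = exp(-4.0696e+22 * 113.4 * 1e-24 / 0.77)
p = 0.0024951

0.0024951


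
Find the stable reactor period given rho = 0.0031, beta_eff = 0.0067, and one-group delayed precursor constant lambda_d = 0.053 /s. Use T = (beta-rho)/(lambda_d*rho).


T = (beta - rho) / (lambda_d * rho)
T = (0.0067 - 0.0031) / (0.053 * 0.0031)
T = 21.911 s

21.911


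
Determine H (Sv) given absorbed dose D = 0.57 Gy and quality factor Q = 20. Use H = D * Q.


H = D * Q
H = 0.57 * 20
H = 11.400 Sv

11.400


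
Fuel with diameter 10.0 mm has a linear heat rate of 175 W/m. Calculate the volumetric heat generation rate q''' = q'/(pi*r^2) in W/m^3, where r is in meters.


r = D / 2 / 1000 = 10.0 / 2 / 1000 = 0.005 m
q''' = q' / (pi * r^2)
q''' = 175 / (pi * 0.005^2)
q''' = 2.2282e+06 W/m^3

2.2282e+06


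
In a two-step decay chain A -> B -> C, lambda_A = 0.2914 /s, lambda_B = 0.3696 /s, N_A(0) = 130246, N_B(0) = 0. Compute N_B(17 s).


N_B(t) = lambda_A * N_A0 / (lambda_B - lambda_A) * [exp(-lambda_A*t) - exp(-lambda_B*t)]
exp(-0.2914*17) = 0.007056543; exp(-0.3696*17) = 0.001867415
N_B = 0.2914 * 130246 / (0.3696 - 0.2914) * (0.007056543 - 0.001867415)
N_B = 2518.5

2518.5


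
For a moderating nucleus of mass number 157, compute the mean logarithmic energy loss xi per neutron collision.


xi = 1 + (A-1)^2/(2A) * ln((A-1)/(A+1))
xi = 1 + (157-1)^2/(2*157) * ln((157-1)/(157 +1))
xi = 0.012685

0.012685


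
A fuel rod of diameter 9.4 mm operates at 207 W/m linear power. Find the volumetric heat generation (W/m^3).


r = D / 2 / 1000 = 9.4 / 2 / 1000 = 0.0047 m
q''' = q' / (pi * r^2)
q''' = 207 / (pi * 0.0047^2)
q''' = 2.9828e+06 W/m^3

2.9828e+06


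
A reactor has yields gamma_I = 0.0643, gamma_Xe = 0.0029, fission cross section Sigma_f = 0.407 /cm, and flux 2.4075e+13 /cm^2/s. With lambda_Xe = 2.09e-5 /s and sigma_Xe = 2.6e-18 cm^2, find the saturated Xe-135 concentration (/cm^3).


Xe_eq = (gamma_I + gamma_Xe) * Sigma_f * phi / (lambda_Xe + sigma_Xe * phi)
Numerator = (0.0643 + 0.0029) * 0.407 * 2.4075e+13 = 6.584609e+11
Denominator = 2.09e-5 + 2.6e-18 * 2.4075e+13 = 8.349500e-05
Xe_eq = 6.584609e+11 / 8.349500e-05 = 7.8862e+15 /cm^3

7.8862e+15


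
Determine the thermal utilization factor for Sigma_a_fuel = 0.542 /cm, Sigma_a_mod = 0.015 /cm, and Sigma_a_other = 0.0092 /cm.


f = Sigma_a_fuel / (Sigma_a_fuel + Sigma_a_mod + Sigma_a_other)
f = 0.542 / (0.542 + 0.015 + 0.0092)
f = 0.95726

0.95726


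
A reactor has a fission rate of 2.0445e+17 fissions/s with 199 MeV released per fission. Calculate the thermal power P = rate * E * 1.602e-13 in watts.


P = fission_rate * E_MeV * 1.602e-13
P = 2.0445e+17 * 199 * 1.602e-13
P = 6.5178e+06 W

6.5178e+06


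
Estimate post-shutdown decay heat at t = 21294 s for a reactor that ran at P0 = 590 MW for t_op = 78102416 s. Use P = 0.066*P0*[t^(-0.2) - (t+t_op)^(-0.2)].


P/P0 = 0.066 * [t^(-0.2) - (t + t_op)^(-0.2)]
P/P0 = 0.066 * [21294^(-0.2) - (21294 + 78102416)^(-0.2)]
P/P0 = 0.066 * [0.1362538 - 0.02639025] = 0.007250994
P = 590 * 0.007250994 = 4.2781 MW

4.2781


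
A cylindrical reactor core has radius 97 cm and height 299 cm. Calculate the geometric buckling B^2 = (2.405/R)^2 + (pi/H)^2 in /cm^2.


B^2 = (2.405/R)^2 + (pi/H)^2
B^2 = (2.405/97)^2 + (pi/299)^2
B^2 = 7.2513e-04 /cm^2

7.2513e-04


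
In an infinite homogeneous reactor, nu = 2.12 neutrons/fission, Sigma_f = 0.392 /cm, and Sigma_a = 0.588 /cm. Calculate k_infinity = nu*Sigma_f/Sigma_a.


k_inf = nu * Sigma_f / Sigma_a
k_inf = 2.12 * 0.392 / 0.588
k_inf = 1.4133

1.4133


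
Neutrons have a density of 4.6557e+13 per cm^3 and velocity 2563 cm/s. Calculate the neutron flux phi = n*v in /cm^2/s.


phi = n * v
phi = 4.6557e+13 * 2563
phi = 1.1933e+17 /cm^2/s

1.1933e+17


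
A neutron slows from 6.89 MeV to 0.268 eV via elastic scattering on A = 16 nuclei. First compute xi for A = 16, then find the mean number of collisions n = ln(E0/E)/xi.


xi = 1 + (A-1)^2/(2A)*ln((A-1)/(A+1)) = 0.1199467 (for A = 16)
n = ln(E0/E) / xi
n = ln(6.89e6 / 0.268) / 0.1199467
n = ln(2.570896e+07) / 0.1199467 = 142.25

142.25


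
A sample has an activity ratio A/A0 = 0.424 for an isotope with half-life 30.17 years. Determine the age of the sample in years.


lambda = ln(2) / t_half = ln(2) / 30.17 = 0.02297472 /yr
t = -ln(A/A0) / lambda
t = -ln(0.424) / 0.02297472
t = 37.346 yr

37.346


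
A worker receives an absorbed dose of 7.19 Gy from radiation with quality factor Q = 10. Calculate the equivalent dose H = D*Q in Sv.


H = D * Q
H = 7.19 * 10
H = 71.900 Sv

71.900


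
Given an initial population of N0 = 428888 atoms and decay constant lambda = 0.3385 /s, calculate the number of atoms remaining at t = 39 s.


N = N0 * exp(-lambda * t)
N = 428888 * exp(-0.3385 * 39)
N = 0.79251

0.79251


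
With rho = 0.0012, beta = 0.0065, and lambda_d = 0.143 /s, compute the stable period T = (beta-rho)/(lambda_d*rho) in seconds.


T = (beta - rho) / (lambda_d * rho)
T = (0.0065 - 0.0012) / (0.143 * 0.0012)
T = 30.886 s

30.886


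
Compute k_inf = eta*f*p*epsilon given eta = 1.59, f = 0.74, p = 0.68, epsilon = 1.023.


k_inf = eta * f * p * epsilon
k_inf = 1.59 * 0.74 * 0.68 * 1.023
k_inf = 0.81849

0.81849


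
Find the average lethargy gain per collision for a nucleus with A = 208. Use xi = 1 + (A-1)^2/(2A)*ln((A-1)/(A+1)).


xi = 1 + (A-1)^2/(2A) * ln((A-1)/(A+1))
xi = 1 + (208-1)^2/(2*208) * ln((208-1)/(208 +1))
xi = 0.0095846

0.0095846


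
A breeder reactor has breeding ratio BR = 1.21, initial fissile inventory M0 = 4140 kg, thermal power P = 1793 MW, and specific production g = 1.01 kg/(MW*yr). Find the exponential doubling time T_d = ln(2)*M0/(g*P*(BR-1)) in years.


Breeding gain G = BR - 1 = 1.21 - 1 = 0.21
Fissile production rate = g * P * G = 1.01 * 1793 * 0.21 = 380.2953 kg/yr
T_d = ln(2) * M0 / (g * P * G)
T_d = ln(2) * 4140 / 380.2953 = 7.5458 yr

7.5458


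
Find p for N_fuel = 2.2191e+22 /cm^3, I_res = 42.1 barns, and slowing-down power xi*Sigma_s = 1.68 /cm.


p = exp(-N * I * 1e-24 / (xi*Sigma_s))
p = exp(-2.2191e+22 * 42.1 * 1e-24 / 1.68)
p = 0.57344

0.57344


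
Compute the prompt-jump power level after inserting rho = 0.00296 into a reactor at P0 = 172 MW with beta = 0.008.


P1/P0 = beta / (beta - rho)
P1/P0 = 0.008 / (0.008 - 0.00296) = 1.587302
P1 = 172 * 1.587302 = 273.02 MW

273.02


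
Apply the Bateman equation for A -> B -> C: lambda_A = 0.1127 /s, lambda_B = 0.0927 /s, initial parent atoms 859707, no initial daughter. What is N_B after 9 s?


N_B(t) = lambda_A * N_A0 / (lambda_B - lambda_A) * [exp(-lambda_A*t) - exp(-lambda_B*t)]
exp(-0.1127*9) = 0.3626562; exp(-0.0927*9) = 0.4341783
N_B = 0.1127 * 859707 / (0.0927 - 0.1127) * (0.3626562 - 0.4341783)
N_B = 346485

346485


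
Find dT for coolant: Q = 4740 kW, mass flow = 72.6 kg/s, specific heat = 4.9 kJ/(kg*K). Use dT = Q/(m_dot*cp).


dT = Q / (m_dot * cp)
dT = 4740 / (72.6 * 4.9)
dT = 13.324 C

13.324


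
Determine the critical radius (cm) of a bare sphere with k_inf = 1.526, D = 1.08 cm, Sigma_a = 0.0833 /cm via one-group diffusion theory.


L^2 = D / Sigma_a = 1.08 / 0.0833 = 12.96519 cm^2
B_m^2 = (k_inf - 1) / L^2 = (1.526 - 1) / 12.96519 = 0.04057017 /cm^2
For a bare sphere: B_g = pi/R, so R_c = pi / sqrt(B_m^2)
R_c = pi / sqrt(0.04057017) = 15.597 cm

15.597


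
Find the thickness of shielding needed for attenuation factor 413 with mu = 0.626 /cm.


x = ln(factor) / mu
x = ln(413) / 0.626
x = 9.6221 cm

9.6221


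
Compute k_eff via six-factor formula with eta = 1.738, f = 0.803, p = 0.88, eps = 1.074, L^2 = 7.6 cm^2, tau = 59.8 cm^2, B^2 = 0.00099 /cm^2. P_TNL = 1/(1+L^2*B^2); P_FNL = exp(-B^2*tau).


k_inf = eta*f*p*eps = 1.738*0.803*0.88*1.074 = 1.319023
P_TNL = 1/(1 + L^2*B^2) = 1/(1 + 7.6*0.00099) = 0.9925322
P_FNL = exp(-B^2*tau) = exp(-0.00099*59.8) = 0.9425164
k_eff = k_inf * P_TNL * P_FNL = 1.319023 * 0.9925322 * 0.9425164
k_eff = 1.2339

1.2339


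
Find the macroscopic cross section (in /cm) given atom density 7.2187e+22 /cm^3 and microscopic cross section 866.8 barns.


Sigma = N * sigma_barns * 1e-24
Sigma = 7.2187e+22 * 866.8 * 1e-24
Sigma = 62.572 /cm

62.572


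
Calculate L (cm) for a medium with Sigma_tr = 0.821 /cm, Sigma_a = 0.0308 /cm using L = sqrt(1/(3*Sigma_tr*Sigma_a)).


D = 1 / (3 * Sigma_tr) = 1 / (3 * 0.821) = 0.4060089 cm
L = sqrt(D / Sigma_a)
L = sqrt(0.4060089 / 0.0308)
L = 3.6307 cm

3.6307


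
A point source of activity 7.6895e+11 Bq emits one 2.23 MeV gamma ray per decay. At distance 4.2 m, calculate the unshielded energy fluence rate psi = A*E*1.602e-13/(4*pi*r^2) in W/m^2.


psi = A * E * 1.602e-13 / (4*pi*r^2)
psi = 7.6895e+11 * 2.23 * 1.602e-13 / (4*pi*4.2^2)
psi = 0.0012392 W/m^2

0.0012392


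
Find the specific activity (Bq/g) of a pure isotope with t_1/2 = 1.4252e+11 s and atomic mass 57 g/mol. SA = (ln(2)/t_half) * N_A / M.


lambda = ln(2) / t_half = ln(2) / 1.4252e+11 = 4.863508e-12 /s
SA = lambda * N_A / M
SA = 4.863508e-12 * 6.022e23 / 57
SA = 5.1383e+10 Bq/g

5.1383e+10


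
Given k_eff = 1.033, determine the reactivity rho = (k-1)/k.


rho = (k_eff - 1) / k_eff
rho = (1.033 - 1) / 1.033
rho = 0.031946

0.031946


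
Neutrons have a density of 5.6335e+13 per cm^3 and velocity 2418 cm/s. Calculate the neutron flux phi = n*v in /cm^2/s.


phi = n * v
phi = 5.6335e+13 * 2418
phi = 1.3622e+17 /cm^2/s

1.3622e+17


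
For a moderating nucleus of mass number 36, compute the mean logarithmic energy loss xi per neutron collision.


xi = 1 + (A-1)^2/(2A) * ln((A-1)/(A+1))
xi = 1 + (36-1)^2/(2*36) * ln((36-1)/(36 +1))
xi = 0.054541

0.054541


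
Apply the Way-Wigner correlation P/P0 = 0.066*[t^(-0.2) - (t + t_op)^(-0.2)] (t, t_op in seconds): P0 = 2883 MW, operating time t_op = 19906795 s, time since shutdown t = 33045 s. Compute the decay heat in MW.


P/P0 = 0.066 * [t^(-0.2) - (t + t_op)^(-0.2)]
P/P0 = 0.066 * [33045^(-0.2) - (33045 + 19906795)^(-0.2)]
P/P0 = 0.066 * [0.1247897 - 0.03467813] = 0.005947364
P = 2883 * 0.005947364 = 17.146 MW

17.146


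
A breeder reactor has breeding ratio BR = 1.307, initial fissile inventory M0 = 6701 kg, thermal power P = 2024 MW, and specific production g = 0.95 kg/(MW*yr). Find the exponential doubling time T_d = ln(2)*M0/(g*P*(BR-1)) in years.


Breeding gain G = BR - 1 = 1.307 - 1 = 0.307
Fissile production rate = g * P * G = 0.95 * 2024 * 0.307 = 590.2996 kg/yr
T_d = ln(2) * M0 / (g * P * G)
T_d = ln(2) * 6701 / 590.2996 = 7.8685 yr

7.8685


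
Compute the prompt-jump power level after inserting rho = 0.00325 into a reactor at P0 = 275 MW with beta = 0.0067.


P1/P0 = beta / (beta - rho)
P1/P0 = 0.0067 / (0.0067 - 0.00325) = 1.942029
P1 = 275 * 1.942029 = 534.06 MW

534.06


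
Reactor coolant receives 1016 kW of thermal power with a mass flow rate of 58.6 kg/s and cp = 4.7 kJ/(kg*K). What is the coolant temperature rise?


dT = Q / (m_dot * cp)
dT = 1016 / (58.6 * 4.7)
dT = 3.6889 C

3.6889


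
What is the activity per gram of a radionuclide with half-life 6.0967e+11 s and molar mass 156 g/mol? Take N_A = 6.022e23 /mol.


lambda = ln(2) / t_half = ln(2) / 6.0967e+11 = 1.136922e-12 /s
SA = lambda * N_A / M
SA = 1.136922e-12 * 6.022e23 / 156
SA = 4.3888e+09 Bq/g

4.3888e+09


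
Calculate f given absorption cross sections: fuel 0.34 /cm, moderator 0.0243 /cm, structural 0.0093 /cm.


f = Sigma_a_fuel / (Sigma_a_fuel + Sigma_a_mod + Sigma_a_other)
f = 0.34 / (0.34 + 0.0243 + 0.0093)
f = 0.91006

0.91006


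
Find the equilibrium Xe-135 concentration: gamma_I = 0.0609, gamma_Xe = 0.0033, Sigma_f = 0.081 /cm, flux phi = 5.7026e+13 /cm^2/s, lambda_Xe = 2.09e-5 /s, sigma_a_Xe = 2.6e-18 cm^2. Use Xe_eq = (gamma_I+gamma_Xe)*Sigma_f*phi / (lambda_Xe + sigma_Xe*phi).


Xe_eq = (gamma_I + gamma_Xe) * Sigma_f * phi / (lambda_Xe + sigma_Xe * phi)
Numerator = (0.0609 + 0.0033) * 0.081 * 5.7026e+13 = 2.965466e+11
Denominator = 2.09e-5 + 2.6e-18 * 5.7026e+13 = 1.691676e-04
Xe_eq = 2.965466e+11 / 1.691676e-04 = 1.7530e+15 /cm^3

1.7530e+15


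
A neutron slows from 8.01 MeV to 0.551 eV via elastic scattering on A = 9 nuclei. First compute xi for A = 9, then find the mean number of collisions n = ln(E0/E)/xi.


xi = 1 + (A-1)^2/(2A)*ln((A-1)/(A+1)) = 0.2066007 (for A = 9)
n = ln(E0/E) / xi
n = ln(8.01e6 / 0.551) / 0.2066007
n = ln(1.453721e+07) / 0.2066007 = 79.827

79.827


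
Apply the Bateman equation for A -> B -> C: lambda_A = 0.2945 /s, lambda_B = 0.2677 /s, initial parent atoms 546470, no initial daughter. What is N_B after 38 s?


N_B(t) = lambda_A * N_A0 / (lambda_B - lambda_A) * [exp(-lambda_A*t) - exp(-lambda_B*t)]
exp(-0.2945*38) = 1.379782e-05; exp(-0.2677*38) = 3.820287e-05
N_B = 0.2945 * 546470 / (0.2677 - 0.2945) * (1.379782e-05 - 3.820287e-05)
N_B = 146.55

146.55


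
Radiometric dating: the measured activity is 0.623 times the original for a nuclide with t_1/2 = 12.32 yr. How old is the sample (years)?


lambda = ln(2) / t_half = ln(2) / 12.32 = 0.05626195 /yr
t = -ln(A/A0) / lambda
t = -ln(0.623) / 0.05626195
t = 8.4108 yr

8.4108


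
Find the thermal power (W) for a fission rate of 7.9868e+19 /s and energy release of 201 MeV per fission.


P = fission_rate * E_MeV * 1.602e-13
P = 7.9868e+19 * 201 * 1.602e-13
P = 2.5718e+09 W

2.5718e+09


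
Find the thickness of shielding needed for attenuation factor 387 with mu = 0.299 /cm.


x = ln(factor) / mu
x = ln(387) / 0.299
x = 19.928 cm

19.928


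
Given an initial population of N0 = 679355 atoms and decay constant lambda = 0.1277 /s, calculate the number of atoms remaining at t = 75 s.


N = N0 * exp(-lambda * t)
N = 679355 * exp(-0.1277 * 75)
N = 47.059

47.059


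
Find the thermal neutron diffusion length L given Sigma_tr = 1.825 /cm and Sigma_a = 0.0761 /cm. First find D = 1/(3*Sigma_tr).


D = 1 / (3 * Sigma_tr) = 1 / (3 * 1.825) = 0.1826484 cm
L = sqrt(D / Sigma_a)
L = sqrt(0.1826484 / 0.0761)
L = 1.5492 cm

1.5492


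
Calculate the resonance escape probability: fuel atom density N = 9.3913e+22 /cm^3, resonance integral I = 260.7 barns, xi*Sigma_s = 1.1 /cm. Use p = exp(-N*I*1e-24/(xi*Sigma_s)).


p = exp(-N * I * 1e-24 / (xi*Sigma_s))
p = exp(-9.3913e+22 * 260.7 * 1e-24 / 1.1)
p = 2.1565e-10

2.1565e-10


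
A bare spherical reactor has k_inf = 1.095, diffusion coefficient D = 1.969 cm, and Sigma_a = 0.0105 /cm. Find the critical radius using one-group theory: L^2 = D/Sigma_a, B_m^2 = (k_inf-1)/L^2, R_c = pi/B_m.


L^2 = D / Sigma_a = 1.969 / 0.0105 = 187.5238 cm^2
B_m^2 = (k_inf - 1) / L^2 = (1.095 - 1) / 187.5238 = 5.066024e-04 /cm^2
For a bare sphere: B_g = pi/R, so R_c = pi / sqrt(B_m^2)
R_c = pi / sqrt(5.066024e-04) = 139.58 cm

139.58


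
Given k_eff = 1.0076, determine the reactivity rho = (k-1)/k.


rho = (k_eff - 1) / k_eff
rho = (1.0076 - 1) / 1.0076
rho = 0.0075427

0.0075427


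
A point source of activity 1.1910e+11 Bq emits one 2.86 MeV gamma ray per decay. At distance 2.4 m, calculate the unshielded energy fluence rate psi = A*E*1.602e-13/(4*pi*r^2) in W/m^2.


psi = A * E * 1.602e-13 / (4*pi*r^2)
psi = 1.1910e+11 * 2.86 * 1.602e-13 / (4*pi*2.4^2)
psi = 7.5389e-04 W/m^2

7.5389e-04


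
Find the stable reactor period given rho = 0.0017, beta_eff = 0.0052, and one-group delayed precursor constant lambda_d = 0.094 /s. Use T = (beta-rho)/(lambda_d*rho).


T = (beta - rho) / (lambda_d * rho)
T = (0.0052 - 0.0017) / (0.094 * 0.0017)
T = 21.902 s

21.902


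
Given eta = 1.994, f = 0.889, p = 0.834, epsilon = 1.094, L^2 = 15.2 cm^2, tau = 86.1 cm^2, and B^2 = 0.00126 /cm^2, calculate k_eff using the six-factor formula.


k_inf = eta*f*p*eps = 1.994*0.889*0.834*1.094 = 1.617373
P_TNL = 1/(1 + L^2*B^2) = 1/(1 + 15.2*0.00126) = 0.9812079
P_FNL = exp(-B^2*tau) = exp(-0.00126*86.1) = 0.8971915
k_eff = k_inf * P_TNL * P_FNL = 1.617373 * 0.9812079 * 0.8971915
k_eff = 1.4238

1.4238


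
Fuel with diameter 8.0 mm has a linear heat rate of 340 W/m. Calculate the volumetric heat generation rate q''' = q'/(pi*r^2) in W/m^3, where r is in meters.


r = D / 2 / 1000 = 8.0 / 2 / 1000 = 0.004 m
q''' = q' / (pi * r^2)
q''' = 340 / (pi * 0.004^2)
q''' = 6.7641e+06 W/m^3

6.7641e+06


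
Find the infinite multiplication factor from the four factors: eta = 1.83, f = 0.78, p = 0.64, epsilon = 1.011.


k_inf = eta * f * p * epsilon
k_inf = 1.83 * 0.78 * 0.64 * 1.011
k_inf = 0.92358

0.92358


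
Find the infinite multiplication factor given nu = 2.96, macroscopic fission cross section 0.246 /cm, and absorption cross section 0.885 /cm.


k_inf = nu * Sigma_f / Sigma_a
k_inf = 2.96 * 0.246 / 0.885
k_inf = 0.82278

0.82278


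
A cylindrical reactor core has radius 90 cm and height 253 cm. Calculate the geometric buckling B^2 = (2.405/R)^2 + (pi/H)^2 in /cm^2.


B^2 = (2.405/R)^2 + (pi/H)^2
B^2 = (2.405/90)^2 + (pi/253)^2
B^2 = 8.6827e-04 /cm^2

8.6827e-04


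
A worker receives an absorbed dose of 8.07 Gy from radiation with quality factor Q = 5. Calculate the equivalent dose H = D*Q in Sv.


H = D * Q
H = 8.07 * 5
H = 40.350 Sv

40.350


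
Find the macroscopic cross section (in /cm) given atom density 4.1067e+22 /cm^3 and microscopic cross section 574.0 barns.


Sigma = N * sigma_barns * 1e-24
Sigma = 4.1067e+22 * 574.0 * 1e-24
Sigma = 23.572 /cm

23.572


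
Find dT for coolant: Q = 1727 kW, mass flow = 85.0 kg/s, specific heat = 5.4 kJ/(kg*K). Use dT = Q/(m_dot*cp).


dT = Q / (m_dot * cp)
dT = 1727 / (85.0 * 5.4)
dT = 3.7625 C

3.7625


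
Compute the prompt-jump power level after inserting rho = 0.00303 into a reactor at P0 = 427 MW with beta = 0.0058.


P1/P0 = beta / (beta - rho)
P1/P0 = 0.0058 / (0.0058 - 0.00303) = 2.093863
P1 = 427 * 2.093863 = 894.08 MW

894.08


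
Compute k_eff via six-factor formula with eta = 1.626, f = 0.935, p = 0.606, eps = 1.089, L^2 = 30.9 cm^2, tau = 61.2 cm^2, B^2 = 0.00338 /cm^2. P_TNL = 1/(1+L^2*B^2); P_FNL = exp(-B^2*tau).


k_inf = eta*f*p*eps = 1.626*0.935*0.606*1.089 = 1.003304
P_TNL = 1/(1 + L^2*B^2) = 1/(1 + 30.9*0.00338) = 0.9054346
P_FNL = exp(-B^2*tau) = exp(-0.00338*61.2) = 0.8131367
k_eff = k_inf * P_TNL * P_FNL = 1.003304 * 0.9054346 * 0.8131367
k_eff = 0.73867

0.73867


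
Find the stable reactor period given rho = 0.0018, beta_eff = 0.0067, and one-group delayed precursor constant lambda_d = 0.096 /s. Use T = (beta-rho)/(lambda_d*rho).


T = (beta - rho) / (lambda_d * rho)
T = (0.0067 - 0.0018) / (0.096 * 0.0018)
T = 28.356 s

28.356


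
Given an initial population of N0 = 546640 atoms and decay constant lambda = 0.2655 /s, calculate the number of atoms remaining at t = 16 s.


N = N0 * exp(-lambda * t)
N = 546640 * exp(-0.2655 * 16)
N = 7813.0

7813.0


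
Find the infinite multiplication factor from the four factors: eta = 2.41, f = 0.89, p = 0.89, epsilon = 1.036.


k_inf = eta * f * p * epsilon
k_inf = 2.41 * 0.89 * 0.89 * 1.036
k_inf = 1.9777

1.9777


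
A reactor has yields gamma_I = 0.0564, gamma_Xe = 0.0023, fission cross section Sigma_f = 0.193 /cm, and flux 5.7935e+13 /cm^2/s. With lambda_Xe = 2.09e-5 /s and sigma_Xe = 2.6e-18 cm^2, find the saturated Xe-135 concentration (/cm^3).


Xe_eq = (gamma_I + gamma_Xe) * Sigma_f * phi / (lambda_Xe + sigma_Xe * phi)
Numerator = (0.0564 + 0.0023) * 0.193 * 5.7935e+13 = 6.563514e+11
Denominator = 2.09e-5 + 2.6e-18 * 5.7935e+13 = 1.715310e-04
Xe_eq = 6.563514e+11 / 1.715310e-04 = 3.8264e+15 /cm^3

3.8264e+15


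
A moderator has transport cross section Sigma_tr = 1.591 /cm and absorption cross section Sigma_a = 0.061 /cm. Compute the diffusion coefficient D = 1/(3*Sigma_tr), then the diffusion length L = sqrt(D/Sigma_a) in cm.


D = 1 / (3 * Sigma_tr) = 1 / (3 * 1.591) = 0.2095118 cm
L = sqrt(D / Sigma_a)
L = sqrt(0.2095118 / 0.061)
L = 1.8533 cm

1.8533


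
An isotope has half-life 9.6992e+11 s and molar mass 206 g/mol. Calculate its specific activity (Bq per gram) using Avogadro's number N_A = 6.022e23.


lambda = ln(2) / t_half = ln(2) / 9.6992e+11 = 7.146437e-13 /s
SA = lambda * N_A / M
SA = 7.146437e-13 * 6.022e23 / 206
SA = 2.0891e+09 Bq/g

2.0891e+09


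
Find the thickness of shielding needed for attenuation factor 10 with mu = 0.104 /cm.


x = ln(factor) / mu
x = ln(10) / 0.104
x = 22.140 cm

22.140


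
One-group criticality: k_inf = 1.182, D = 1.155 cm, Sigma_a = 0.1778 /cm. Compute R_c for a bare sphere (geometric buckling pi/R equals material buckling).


L^2 = D / Sigma_a = 1.155 / 0.1778 = 6.496063 cm^2
B_m^2 = (k_inf - 1) / L^2 = (1.182 - 1) / 6.496063 = 0.02801697 /cm^2
For a bare sphere: B_g = pi/R, so R_c = pi / sqrt(B_m^2)
R_c = pi / sqrt(0.02801697) = 18.769 cm

18.769


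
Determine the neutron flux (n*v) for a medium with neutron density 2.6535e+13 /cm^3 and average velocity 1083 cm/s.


phi = n * v
phi = 2.6535e+13 * 1083
phi = 2.8737e+16 /cm^2/s

2.8737e+16


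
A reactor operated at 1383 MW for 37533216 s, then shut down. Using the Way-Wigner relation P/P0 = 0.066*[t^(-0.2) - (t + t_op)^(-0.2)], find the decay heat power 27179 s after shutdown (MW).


P/P0 = 0.066 * [t^(-0.2) - (t + t_op)^(-0.2)]
P/P0 = 0.066 * [27179^(-0.2) - (27179 + 37533216)^(-0.2)]
P/P0 = 0.066 * [0.1297637 - 0.03055301] = 0.006547906
P = 1383 * 0.006547906 = 9.0558 MW

9.0558


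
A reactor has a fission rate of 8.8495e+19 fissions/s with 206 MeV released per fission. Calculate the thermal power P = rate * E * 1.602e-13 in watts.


P = fission_rate * E_MeV * 1.602e-13
P = 8.8495e+19 * 206 * 1.602e-13
P = 2.9204e+09 W

2.9204e+09


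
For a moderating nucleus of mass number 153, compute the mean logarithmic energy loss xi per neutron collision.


xi = 1 + (A-1)^2/(2A) * ln((A-1)/(A+1))
xi = 1 + (153-1)^2/(2*153) * ln((153-1)/(153 +1))
xi = 0.013015

0.013015


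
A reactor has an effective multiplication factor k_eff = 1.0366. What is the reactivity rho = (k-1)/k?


rho = (k_eff - 1) / k_eff
rho = (1.0366 - 1) / 1.0366
rho = 0.035308

0.035308


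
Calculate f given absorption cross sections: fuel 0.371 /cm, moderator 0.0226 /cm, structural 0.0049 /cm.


f = Sigma_a_fuel / (Sigma_a_fuel + Sigma_a_mod + Sigma_a_other)
f = 0.371 / (0.371 + 0.0226 + 0.0049)
f = 0.93099

0.93099


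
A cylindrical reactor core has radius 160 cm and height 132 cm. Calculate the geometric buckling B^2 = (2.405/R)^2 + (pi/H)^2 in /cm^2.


B^2 = (2.405/R)^2 + (pi/H)^2
B^2 = (2.405/160)^2 + (pi/132)^2
B^2 = 7.9238e-04 /cm^2

7.9238e-04


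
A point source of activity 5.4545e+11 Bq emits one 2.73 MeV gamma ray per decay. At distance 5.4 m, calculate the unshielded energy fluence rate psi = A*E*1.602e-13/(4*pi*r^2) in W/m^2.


psi = A * E * 1.602e-13 / (4*pi*r^2)
psi = 5.4545e+11 * 2.73 * 1.602e-13 / (4*pi*5.4^2)
psi = 6.5100e-04 W/m^2

6.5100e-04


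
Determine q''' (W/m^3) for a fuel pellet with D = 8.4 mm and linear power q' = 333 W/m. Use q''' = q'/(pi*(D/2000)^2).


r = D / 2 / 1000 = 8.4 / 2 / 1000 = 0.0042 m
q''' = q' / (pi * r^2)
q''' = 333 / (pi * 0.0042^2)
q''' = 6.0089e+06 W/m^3

6.0089e+06


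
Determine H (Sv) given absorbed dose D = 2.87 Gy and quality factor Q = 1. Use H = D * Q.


H = D * Q
H = 2.87 * 1
H = 2.8700 Sv

2.8700


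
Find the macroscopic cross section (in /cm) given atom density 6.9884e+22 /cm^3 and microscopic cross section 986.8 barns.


Sigma = N * sigma_barns * 1e-24
Sigma = 6.9884e+22 * 986.8 * 1e-24
Sigma = 68.962 /cm

68.962


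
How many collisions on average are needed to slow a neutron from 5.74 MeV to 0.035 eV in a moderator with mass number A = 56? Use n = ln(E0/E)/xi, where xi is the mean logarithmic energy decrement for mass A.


xi = 1 + (A-1)^2/(2A)*ln((A-1)/(A+1)) = 0.03529286 (for A = 56)
n = ln(E0/E) / xi
n = ln(5.74e6 / 0.035) / 0.03529286
n = ln(1.640000e+08) / 0.03529286 = 535.95

535.95


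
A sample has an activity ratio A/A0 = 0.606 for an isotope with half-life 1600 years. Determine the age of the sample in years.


lambda = ln(2) / t_half = ln(2) / 1600 = 4.332170e-04 /yr
t = -ln(A/A0) / lambda
t = -ln(0.606) / 4.332170e-04
t = 1156.2 yr

1156.2


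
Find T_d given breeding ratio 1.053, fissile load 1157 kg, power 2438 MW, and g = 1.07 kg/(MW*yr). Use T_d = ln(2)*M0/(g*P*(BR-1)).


Breeding gain G = BR - 1 = 1.053 - 1 = 0.053
Fissile production rate = g * P * G = 1.07 * 2438 * 0.053 = 138.25898 kg/yr
T_d = ln(2) * M0 / (g * P * G)
T_d = ln(2) * 1157 / 138.25898 = 5.8005 yr

5.8005


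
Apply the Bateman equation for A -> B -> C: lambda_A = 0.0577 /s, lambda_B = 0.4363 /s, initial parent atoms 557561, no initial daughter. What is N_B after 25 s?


N_B(t) = lambda_A * N_A0 / (lambda_B - lambda_A) * [exp(-lambda_A*t) - exp(-lambda_B*t)]
exp(-0.0577*25) = 0.2363362; exp(-0.4363*25) = 1.832032e-05
N_B = 0.0577 * 557561 / (0.4363 - 0.0577) * (0.2363362 - 1.832032e-05)
N_B = 20081

20081
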